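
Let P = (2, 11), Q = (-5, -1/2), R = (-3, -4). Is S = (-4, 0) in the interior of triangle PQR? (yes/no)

Barycentric coordinates of S: (9/95, 14/19, 16/95).
The three coordinates are positive, positive, positive; a point is interior exactly when all three are positive.

yes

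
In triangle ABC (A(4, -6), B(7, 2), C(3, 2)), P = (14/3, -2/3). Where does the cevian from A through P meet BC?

Barycentric coordinates of P with respect to ABC: (1/3, 1/3, 1/3).
On side BC the A-coordinate is zero; dropping P's A-weight 1/3 and renormalizing the remaining 1/3 : 1/3 gives weights 1/2, 1/2 on B, C.
Q = (1/2)·(7, 2) + (1/2)·(3, 2) = (5, 2).

(5, 2)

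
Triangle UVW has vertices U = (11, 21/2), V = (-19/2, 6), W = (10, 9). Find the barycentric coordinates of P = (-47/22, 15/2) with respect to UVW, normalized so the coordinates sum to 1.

(3/11, 7/11, 1/11)

Signed area of the reference triangle: [UVW] = ½·(11·(6−9) + (-19/2)·(9−(21/2)) + 10·(21/2−6)) = ½·(-33 + 57/4 + 45) = 105/8.
[PVW] = ½·((-47/22)·(6−9) + (-19/2)·(9−(15/2)) + 10·(15/2−6)) = ½·(141/22 − 57/4 + 15) = 315/88, so the U-coordinate is (315/88)/(105/8) = 3/11.
[UPW] = ½·(11·(15/2−9) + (-47/22)·(9−(21/2)) + 10·(21/2−(15/2))) = ½·(-33/2 + 141/44 + 30) = 735/88, so the V-coordinate is 7/11.
[UVP] = ½·(11·(6−(15/2)) + (-19/2)·(15/2−(21/2)) + (-47/22)·(21/2−6)) = ½·(-33/2 + 57/2 − 423/44) = 105/88, so the W-coordinate is 1/11.
Check: 3/11 + 7/11 + 1/11 = 1.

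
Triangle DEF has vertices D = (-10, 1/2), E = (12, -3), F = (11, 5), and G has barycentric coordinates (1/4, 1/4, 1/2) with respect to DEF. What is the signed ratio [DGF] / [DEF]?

1/4

The signed ratio [DGF]/[DEF] equals the barycentric coordinate of G at vertex E, which is 1/4.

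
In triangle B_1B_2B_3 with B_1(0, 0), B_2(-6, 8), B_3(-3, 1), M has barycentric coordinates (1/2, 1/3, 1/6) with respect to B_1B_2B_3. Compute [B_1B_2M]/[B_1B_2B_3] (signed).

1/6

The signed ratio [B_1B_2M]/[B_1B_2B_3] equals the barycentric coordinate of M at vertex B_3, which is 1/6.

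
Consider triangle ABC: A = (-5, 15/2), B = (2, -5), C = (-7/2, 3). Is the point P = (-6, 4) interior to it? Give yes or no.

Barycentric coordinates of P: (-58/51, -13/17, 148/51).
The three coordinates are negative, negative, positive; a point is interior exactly when all three are positive.

no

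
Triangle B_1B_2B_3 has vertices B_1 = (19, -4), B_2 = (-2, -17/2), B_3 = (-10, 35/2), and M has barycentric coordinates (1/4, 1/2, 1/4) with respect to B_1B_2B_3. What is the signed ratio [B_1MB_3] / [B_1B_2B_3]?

The signed ratio [B_1MB_3]/[B_1B_2B_3] equals the barycentric coordinate of M at vertex B_2, which is 1/2.

1/2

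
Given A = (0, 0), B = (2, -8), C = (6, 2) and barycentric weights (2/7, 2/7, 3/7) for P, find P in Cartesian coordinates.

P = (2/7)·A + (2/7)·B + (3/7)·C.
x-coordinate: (2/7)·0 + (2/7)·2 + (3/7)·6 = 22/7.
y-coordinate: (2/7)·0 + (2/7)·(-8) + (3/7)·2 = -10/7.

(22/7, -10/7)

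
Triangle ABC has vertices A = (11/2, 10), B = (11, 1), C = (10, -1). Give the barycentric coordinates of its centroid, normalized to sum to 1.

The centroid is the average of the vertices, so each weight is 1/3.

(1/3, 1/3, 1/3)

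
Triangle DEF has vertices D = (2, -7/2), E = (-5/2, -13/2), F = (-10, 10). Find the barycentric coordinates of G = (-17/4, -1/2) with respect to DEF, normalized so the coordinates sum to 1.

Signed area of the reference triangle: [DEF] = ½·(2·(-13/2−10) + (-5/2)·(10−(-7/2)) + (-10)·(-7/2−(-13/2))) = ½·(-33 − 135/4 − 30) = -387/8.
[GEF] = ½·((-17/4)·(-13/2−10) + (-5/2)·(10−(-1/2)) + (-10)·(-1/2−(-13/2))) = ½·(561/8 − 105/4 − 60) = -129/16, so the D-coordinate is (-129/16)/(-387/8) = 1/6.
[DGF] = ½·(2·(-1/2−10) + (-17/4)·(10−(-7/2)) + (-10)·(-7/2−(-1/2))) = ½·(-21 − 459/8 + 30) = -387/16, so the E-coordinate is 1/2.
[DEG] = ½·(2·(-13/2−(-1/2)) + (-5/2)·(-1/2−(-7/2)) + (-17/4)·(-7/2−(-13/2))) = ½·(-12 − 15/2 − 51/4) = -129/8, so the F-coordinate is 1/3.
Check: 1/6 + 1/2 + 1/3 = 1.

(1/6, 1/2, 1/3)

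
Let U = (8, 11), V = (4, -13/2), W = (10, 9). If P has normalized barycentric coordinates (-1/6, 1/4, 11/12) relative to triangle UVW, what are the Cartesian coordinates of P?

P = (-1/6)·U + (1/4)·V + (11/12)·W.
x-coordinate: (-1/6)·8 + (1/4)·4 + (11/12)·10 = 53/6.
y-coordinate: (-1/6)·11 + (1/4)·(-13/2) + (11/12)·9 = 115/24.

(53/6, 115/24)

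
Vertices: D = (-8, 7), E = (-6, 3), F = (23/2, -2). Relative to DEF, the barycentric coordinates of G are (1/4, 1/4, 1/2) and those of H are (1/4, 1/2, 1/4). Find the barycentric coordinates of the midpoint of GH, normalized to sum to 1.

(1/4, 3/8, 3/8)

Since both coordinate triples sum to 1, the midpoint's barycentrics are the componentwise average.
(1/4+1/4)/2 = 1/4; similarly 3/8 and 3/8.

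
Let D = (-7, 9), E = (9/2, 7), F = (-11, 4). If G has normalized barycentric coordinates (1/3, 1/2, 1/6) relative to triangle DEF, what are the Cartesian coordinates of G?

G = (1/3)·D + (1/2)·E + (1/6)·F.
x-coordinate: (1/3)·(-7) + (1/2)·(9/2) + (1/6)·(-11) = -23/12.
y-coordinate: (1/3)·9 + (1/2)·7 + (1/6)·4 = 43/6.

(-23/12, 43/6)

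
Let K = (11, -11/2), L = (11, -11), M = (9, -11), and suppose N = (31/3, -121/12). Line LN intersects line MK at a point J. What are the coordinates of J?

Barycentric coordinates of N with respect to KLM: (1/6, 1/2, 1/3).
On side MK the L-coordinate is zero; dropping N's L-weight 1/2 and renormalizing the remaining 1/3 : 1/6 gives weights 2/3, 1/3 on M, K.
J = (2/3)·(9, -11) + (1/3)·(11, -11/2) = (29/3, -55/6).

(29/3, -55/6)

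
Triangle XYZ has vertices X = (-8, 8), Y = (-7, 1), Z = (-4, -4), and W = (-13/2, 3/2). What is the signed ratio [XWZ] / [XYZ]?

[XYZ] = ½·((-8)·(1−(-4)) + (-7)·(-4−8) + (-4)·(8−1)) = ½·(-40 + 84 − 28) = 8.
[XWZ] = ½·((-8)·(3/2−(-4)) + (-13/2)·(-4−8) + (-4)·(8−(3/2))) = ½·(-44 + 78 − 26) = 4, so the ratio is 4/8 = 1/2.

1/2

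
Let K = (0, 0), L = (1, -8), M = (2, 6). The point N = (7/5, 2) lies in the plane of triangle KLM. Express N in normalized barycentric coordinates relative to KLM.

(1/5, 1/5, 3/5)

Signed area of the reference triangle: [KLM] = ½·(0·(-8−6) + 1·(6−0) + 2·(0−(-8))) = ½·(0 + 6 + 16) = 11.
[NLM] = ½·((7/5)·(-8−6) + 1·(6−2) + 2·(2−(-8))) = ½·(-98/5 + 4 + 20) = 11/5, so the K-coordinate is (11/5)/11 = 1/5.
[KNM] = ½·(0·(2−6) + (7/5)·(6−0) + 2·(0−2)) = ½·(0 + 42/5 − 4) = 11/5, so the L-coordinate is 1/5.
[KLN] = ½·(0·(-8−2) + 1·(2−0) + (7/5)·(0−(-8))) = ½·(0 + 2 + 56/5) = 33/5, so the M-coordinate is 3/5.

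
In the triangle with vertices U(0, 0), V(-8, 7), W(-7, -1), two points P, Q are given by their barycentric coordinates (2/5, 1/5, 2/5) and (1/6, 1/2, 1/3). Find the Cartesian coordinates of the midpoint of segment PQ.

(-161/30, 25/12)

Barycentric coordinates of the midpoint are the average: (17/60, 7/20, 11/30).
Converting: (17/60)·U + (7/20)·V + (11/30)·W = (-161/30, 25/12).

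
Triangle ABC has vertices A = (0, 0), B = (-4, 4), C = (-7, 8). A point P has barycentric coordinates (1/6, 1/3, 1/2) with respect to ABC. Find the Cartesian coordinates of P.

P = (1/6)·A + (1/3)·B + (1/2)·C.
x-coordinate: (1/6)·0 + (1/3)·(-4) + (1/2)·(-7) = -29/6.
y-coordinate: (1/6)·0 + (1/3)·4 + (1/2)·8 = 16/3.

(-29/6, 16/3)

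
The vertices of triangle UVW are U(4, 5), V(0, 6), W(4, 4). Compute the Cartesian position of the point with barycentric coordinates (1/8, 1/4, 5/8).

P = (1/8)·U + (1/4)·V + (5/8)·W.
x-coordinate: (1/8)·4 + (1/4)·0 + (5/8)·4 = 3.
y-coordinate: (1/8)·5 + (1/4)·6 + (5/8)·4 = 37/8.

(3, 37/8)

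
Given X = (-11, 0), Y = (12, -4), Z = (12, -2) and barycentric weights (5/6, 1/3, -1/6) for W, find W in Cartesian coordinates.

(-43/6, -1)

W = (5/6)·X + (1/3)·Y + (-1/6)·Z.
x-coordinate: (5/6)·(-11) + (1/3)·12 + (-1/6)·12 = -43/6.
y-coordinate: (5/6)·0 + (1/3)·(-4) + (-1/6)·(-2) = -1.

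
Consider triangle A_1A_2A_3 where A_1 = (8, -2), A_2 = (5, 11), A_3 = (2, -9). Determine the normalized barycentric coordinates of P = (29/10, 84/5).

(-3/5, 3/2, 1/10)

Signed area of the reference triangle: [A_1A_2A_3] = ½·(8·(11−(-9)) + 5·(-9−(-2)) + 2·(-2−11)) = ½·(160 − 35 − 26) = 99/2.
[PA_2A_3] = ½·((29/10)·(11−(-9)) + 5·(-9−(84/5)) + 2·(84/5−11)) = ½·(58 − 129 + 58/5) = -297/10, so the A_1-coordinate is (-297/10)/(99/2) = -3/5.
[A_1PA_3] = ½·(8·(84/5−(-9)) + (29/10)·(-9−(-2)) + 2·(-2−(84/5))) = ½·(1032/5 − 203/10 − 188/5) = 297/4, so the A_2-coordinate is 3/2.
[A_1A_2P] = ½·(8·(11−(84/5)) + 5·(84/5−(-2)) + (29/10)·(-2−11)) = ½·(-232/5 + 94 − 377/10) = 99/20, so the A_3-coordinate is 1/10.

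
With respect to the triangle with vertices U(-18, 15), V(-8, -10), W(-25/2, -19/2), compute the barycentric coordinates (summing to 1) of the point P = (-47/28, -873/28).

Signed area of the reference triangle: [UVW] = ½·((-18)·(-10−(-19/2)) + (-8)·(-19/2−15) + (-25/2)·(15−(-10))) = ½·(9 + 196 − 625/2) = -215/4.
[PVW] = ½·((-47/28)·(-10−(-19/2)) + (-8)·(-19/2−(-873/28)) + (-25/2)·(-873/28−(-10))) = ½·(47/56 − 1214/7 + 14825/56) = 645/14, so the U-coordinate is (645/14)/(-215/4) = -6/7.
[UPW] = ½·((-18)·(-873/28−(-19/2)) + (-47/28)·(-19/2−15) + (-25/2)·(15−(-873/28))) = ½·(5463/14 + 329/8 − 32325/56) = -4085/56, so the V-coordinate is 19/14.
[UVP] = ½·((-18)·(-10−(-873/28)) + (-8)·(-873/28−15) + (-47/28)·(15−(-10))) = ½·(-5337/14 + 2586/7 − 1175/28) = -215/8, so the W-coordinate is 1/2.
Check: -6/7 + 19/14 + 1/2 = 1.

(-6/7, 19/14, 1/2)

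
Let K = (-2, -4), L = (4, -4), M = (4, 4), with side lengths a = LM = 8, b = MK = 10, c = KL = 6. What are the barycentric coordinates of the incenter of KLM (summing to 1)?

(1/3, 5/12, 1/4)

The incenter has barycentric coordinates proportional to the opposite side lengths: (8 : 10 : 6).
Normalizing by 8+10+6 = 24 gives (1/3, 5/12, 1/4).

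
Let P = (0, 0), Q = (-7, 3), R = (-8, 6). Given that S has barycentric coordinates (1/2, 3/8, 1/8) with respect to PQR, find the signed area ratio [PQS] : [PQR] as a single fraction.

The signed ratio [PQS]/[PQR] equals the barycentric coordinate of S at vertex R, which is 1/8.

1/8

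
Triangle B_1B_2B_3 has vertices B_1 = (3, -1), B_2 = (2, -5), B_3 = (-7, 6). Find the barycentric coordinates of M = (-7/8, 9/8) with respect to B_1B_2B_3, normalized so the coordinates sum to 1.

(1/2, 1/8, 3/8)

Signed area of the reference triangle: [B_1B_2B_3] = ½·(3·(-5−6) + 2·(6−(-1)) + (-7)·(-1−(-5))) = ½·(-33 + 14 − 28) = -47/2.
[MB_2B_3] = ½·((-7/8)·(-5−6) + 2·(6−(9/8)) + (-7)·(9/8−(-5))) = ½·(77/8 + 39/4 − 343/8) = -47/4, so the B_1-coordinate is (-47/4)/(-47/2) = 1/2.
[B_1MB_3] = ½·(3·(9/8−6) + (-7/8)·(6−(-1)) + (-7)·(-1−(9/8))) = ½·(-117/8 − 49/8 + 119/8) = -47/16, so the B_2-coordinate is 1/8.
[B_1B_2M] = ½·(3·(-5−(9/8)) + 2·(9/8−(-1)) + (-7/8)·(-1−(-5))) = ½·(-147/8 + 17/4 − 7/2) = -141/16, so the B_3-coordinate is 3/8.
Check: 1/2 + 1/8 + 3/8 = 1.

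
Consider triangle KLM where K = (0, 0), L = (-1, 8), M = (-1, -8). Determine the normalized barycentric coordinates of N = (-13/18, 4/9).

Signed area of the reference triangle: [KLM] = ½·(0·(8−(-8)) + (-1)·(-8−0) + (-1)·(0−8)) = ½·(0 + 8 + 8) = 8.
[NLM] = ½·((-13/18)·(8−(-8)) + (-1)·(-8−(4/9)) + (-1)·(4/9−8)) = ½·(-104/9 + 76/9 + 68/9) = 20/9, so the K-coordinate is (20/9)/8 = 5/18.
[KNM] = ½·(0·(4/9−(-8)) + (-13/18)·(-8−0) + (-1)·(0−(4/9))) = ½·(0 + 52/9 + 4/9) = 28/9, so the L-coordinate is 7/18.
[KLN] = ½·(0·(8−(4/9)) + (-1)·(4/9−0) + (-13/18)·(0−8)) = ½·(0 − 4/9 + 52/9) = 8/3, so the M-coordinate is 1/3.
Check: 5/18 + 7/18 + 1/3 = 1.

(5/18, 7/18, 1/3)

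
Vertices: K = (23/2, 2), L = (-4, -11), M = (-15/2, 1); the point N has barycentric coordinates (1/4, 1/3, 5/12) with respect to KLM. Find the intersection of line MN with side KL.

(37/14, -38/7)

Line MN meets KL where the M-coordinate vanishes; zeroing N's M-weight and renormalizing leaves K, L-weights 1/4 : 1/3 → (3/7, 4/7).
So J = (3/7)·K + (4/7)·L = (37/14, -38/7).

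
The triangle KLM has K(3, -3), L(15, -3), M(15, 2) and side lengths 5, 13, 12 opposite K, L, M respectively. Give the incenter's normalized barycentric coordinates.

(1/6, 13/30, 2/5)

The incenter has barycentric coordinates proportional to the opposite side lengths: (5 : 13 : 12).
Normalizing by 5+13+12 = 30 gives (1/6, 13/30, 2/5).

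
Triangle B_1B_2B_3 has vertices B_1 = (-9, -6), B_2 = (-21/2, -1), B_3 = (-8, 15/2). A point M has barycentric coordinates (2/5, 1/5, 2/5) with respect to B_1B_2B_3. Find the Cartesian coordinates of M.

M = (2/5)·B_1 + (1/5)·B_2 + (2/5)·B_3.
x-coordinate: (2/5)·(-9) + (1/5)·(-21/2) + (2/5)·(-8) = -89/10.
y-coordinate: (2/5)·(-6) + (1/5)·(-1) + (2/5)·(15/2) = 2/5.

(-89/10, 2/5)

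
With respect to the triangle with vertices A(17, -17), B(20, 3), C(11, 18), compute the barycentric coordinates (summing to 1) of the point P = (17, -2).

Signed area of the reference triangle: [ABC] = ½·(17·(3−18) + 20·(18−(-17)) + 11·(-17−3)) = ½·(-255 + 700 − 220) = 225/2.
[PBC] = ½·(17·(3−18) + 20·(18−(-2)) + 11·(-2−3)) = ½·(-255 + 400 − 55) = 45, so the A-coordinate is 45/(225/2) = 2/5.
[APC] = ½·(17·(-2−18) + 17·(18−(-17)) + 11·(-17−(-2))) = ½·(-340 + 595 − 165) = 45, so the B-coordinate is 2/5.
[ABP] = ½·(17·(3−(-2)) + 20·(-2−(-17)) + 17·(-17−3)) = ½·(85 + 300 − 340) = 45/2, so the C-coordinate is 1/5.

(2/5, 2/5, 1/5)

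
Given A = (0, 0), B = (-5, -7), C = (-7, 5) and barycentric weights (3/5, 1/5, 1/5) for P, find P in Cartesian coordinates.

P = (3/5)·A + (1/5)·B + (1/5)·C.
x-coordinate: (3/5)·0 + (1/5)·(-5) + (1/5)·(-7) = -12/5.
y-coordinate: (3/5)·0 + (1/5)·(-7) + (1/5)·5 = -2/5.

(-12/5, -2/5)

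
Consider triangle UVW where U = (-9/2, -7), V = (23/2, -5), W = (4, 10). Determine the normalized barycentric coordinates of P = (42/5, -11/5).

(1/10, 7/10, 1/5)

Signed area of the reference triangle: [UVW] = ½·((-9/2)·(-5−10) + (23/2)·(10−(-7)) + 4·(-7−(-5))) = ½·(135/2 + 391/2 − 8) = 255/2.
[PVW] = ½·((42/5)·(-5−10) + (23/2)·(10−(-11/5)) + 4·(-11/5−(-5))) = ½·(-126 + 1403/10 + 56/5) = 51/4, so the U-coordinate is (51/4)/(255/2) = 1/10.
[UPW] = ½·((-9/2)·(-11/5−10) + (42/5)·(10−(-7)) + 4·(-7−(-11/5))) = ½·(549/10 + 714/5 − 96/5) = 357/4, so the V-coordinate is 7/10.
[UVP] = ½·((-9/2)·(-5−(-11/5)) + (23/2)·(-11/5−(-7)) + (42/5)·(-7−(-5))) = ½·(63/5 + 276/5 − 84/5) = 51/2, so the W-coordinate is 1/5.
Check: 1/10 + 7/10 + 1/5 = 1.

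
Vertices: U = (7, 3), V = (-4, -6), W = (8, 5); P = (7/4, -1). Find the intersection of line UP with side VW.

(0, -7/3)

Barycentric coordinates of P with respect to UVW: (1/4, 1/2, 1/4).
On side VW the U-coordinate is zero; dropping P's U-weight 1/4 and renormalizing the remaining 1/2 : 1/4 gives weights 2/3, 1/3 on V, W.
Q = (2/3)·(-4, -6) + (1/3)·(8, 5) = (0, -7/3).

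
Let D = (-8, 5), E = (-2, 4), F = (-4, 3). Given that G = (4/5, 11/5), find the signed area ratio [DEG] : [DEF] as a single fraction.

[DEF] = ½·((-8)·(4−3) + (-2)·(3−5) + (-4)·(5−4)) = ½·(-8 + 4 − 4) = -4.
[DEG] = ½·((-8)·(4−(11/5)) + (-2)·(11/5−5) + (4/5)·(5−4)) = ½·(-72/5 + 28/5 + 4/5) = -4, so the ratio is (-4)/(-4) = 1.

1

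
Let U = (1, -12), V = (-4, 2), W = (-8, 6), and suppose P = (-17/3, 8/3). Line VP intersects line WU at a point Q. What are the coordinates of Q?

(-13/2, 3)

Barycentric coordinates of P with respect to UVW: (1/9, 1/3, 5/9).
On side WU the V-coordinate is zero; dropping P's V-weight 1/3 and renormalizing the remaining 5/9 : 1/9 gives weights 5/6, 1/6 on W, U.
Q = (5/6)·(-8, 6) + (1/6)·(1, -12) = (-13/2, 3).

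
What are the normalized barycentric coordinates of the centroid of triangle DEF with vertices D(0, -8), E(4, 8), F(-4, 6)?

(1/3, 1/3, 1/3)

The centroid is the average of the vertices, so each weight is 1/3.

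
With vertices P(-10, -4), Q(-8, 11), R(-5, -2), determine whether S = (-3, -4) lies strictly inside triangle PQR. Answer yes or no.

Barycentric coordinates of S: (-20/71, -14/71, 105/71).
The three coordinates are negative, negative, positive; a point is interior exactly when all three are positive.

no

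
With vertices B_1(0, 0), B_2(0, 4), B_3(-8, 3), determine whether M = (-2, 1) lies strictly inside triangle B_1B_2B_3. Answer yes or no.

Barycentric coordinates of M: (11/16, 1/16, 1/4).
The three coordinates are positive, positive, positive; a point is interior exactly when all three are positive.

yes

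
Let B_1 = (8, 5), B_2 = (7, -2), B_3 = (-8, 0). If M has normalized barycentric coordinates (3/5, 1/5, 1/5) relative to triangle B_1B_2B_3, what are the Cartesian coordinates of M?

M = (3/5)·B_1 + (1/5)·B_2 + (1/5)·B_3.
x-coordinate: (3/5)·8 + (1/5)·7 + (1/5)·(-8) = 23/5.
y-coordinate: (3/5)·5 + (1/5)·(-2) + (1/5)·0 = 13/5.

(23/5, 13/5)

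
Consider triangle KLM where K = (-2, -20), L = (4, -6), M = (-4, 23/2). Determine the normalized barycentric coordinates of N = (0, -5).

(2/7, 3/7, 2/7)

Signed area of the reference triangle: [KLM] = ½·((-2)·(-6−(23/2)) + 4·(23/2−(-20)) + (-4)·(-20−(-6))) = ½·(35 + 126 + 56) = 217/2.
[NLM] = ½·(0·(-6−(23/2)) + 4·(23/2−(-5)) + (-4)·(-5−(-6))) = ½·(0 + 66 − 4) = 31, so the K-coordinate is 31/(217/2) = 2/7.
[KNM] = ½·((-2)·(-5−(23/2)) + 0·(23/2−(-20)) + (-4)·(-20−(-5))) = ½·(33 + 0 + 60) = 93/2, so the L-coordinate is 3/7.
[KLN] = ½·((-2)·(-6−(-5)) + 4·(-5−(-20)) + 0·(-20−(-6))) = ½·(2 + 60 + 0) = 31, so the M-coordinate is 2/7.
Check: 2/7 + 3/7 + 2/7 = 1.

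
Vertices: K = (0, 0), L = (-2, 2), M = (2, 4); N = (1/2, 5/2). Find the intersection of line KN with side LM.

Barycentric coordinates of N with respect to KLM: (1/4, 1/4, 1/2).
On side LM the K-coordinate is zero; dropping N's K-weight 1/4 and renormalizing the remaining 1/4 : 1/2 gives weights 1/3, 2/3 on L, M.
J = (1/3)·(-2, 2) + (2/3)·(2, 4) = (2/3, 10/3).

(2/3, 10/3)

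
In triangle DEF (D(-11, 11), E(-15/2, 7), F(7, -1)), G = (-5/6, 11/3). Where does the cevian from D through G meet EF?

(6/5, 11/5)

Barycentric coordinates of G with respect to DEF: (1/6, 1/3, 1/2).
On side EF the D-coordinate is zero; dropping G's D-weight 1/6 and renormalizing the remaining 1/3 : 1/2 gives weights 2/5, 3/5 on E, F.
H = (2/5)·(-15/2, 7) + (3/5)·(7, -1) = (6/5, 11/5).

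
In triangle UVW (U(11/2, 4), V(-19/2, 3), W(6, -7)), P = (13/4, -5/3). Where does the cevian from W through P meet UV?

(1/2, 11/3)

Barycentric coordinates of P with respect to UVW: (1/3, 1/6, 1/2).
On side UV the W-coordinate is zero; dropping P's W-weight 1/2 and renormalizing the remaining 1/3 : 1/6 gives weights 2/3, 1/3 on U, V.
Q = (2/3)·(11/2, 4) + (1/3)·(-19/2, 3) = (1/2, 11/3).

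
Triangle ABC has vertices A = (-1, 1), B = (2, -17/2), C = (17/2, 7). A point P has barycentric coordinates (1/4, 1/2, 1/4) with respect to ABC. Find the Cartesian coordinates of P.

(23/8, -9/4)

P = (1/4)·A + (1/2)·B + (1/4)·C.
x-coordinate: (1/4)·(-1) + (1/2)·2 + (1/4)·(17/2) = 23/8.
y-coordinate: (1/4)·1 + (1/2)·(-17/2) + (1/4)·7 = -9/4.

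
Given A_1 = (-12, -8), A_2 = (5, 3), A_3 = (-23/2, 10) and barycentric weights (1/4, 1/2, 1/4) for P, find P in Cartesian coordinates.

P = (1/4)·A_1 + (1/2)·A_2 + (1/4)·A_3.
x-coordinate: (1/4)·(-12) + (1/2)·5 + (1/4)·(-23/2) = -27/8.
y-coordinate: (1/4)·(-8) + (1/2)·3 + (1/4)·10 = 2.

(-27/8, 2)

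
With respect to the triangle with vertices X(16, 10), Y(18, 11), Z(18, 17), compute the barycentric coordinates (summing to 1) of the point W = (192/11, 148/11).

(3/11, 3/11, 5/11)

Signed area of the reference triangle: [XYZ] = ½·(16·(11−17) + 18·(17−10) + 18·(10−11)) = ½·(-96 + 126 − 18) = 6.
[WYZ] = ½·((192/11)·(11−17) + 18·(17−(148/11)) + 18·(148/11−11)) = ½·(-1152/11 + 702/11 + 486/11) = 18/11, so the X-coordinate is (18/11)/6 = 3/11.
[XWZ] = ½·(16·(148/11−17) + (192/11)·(17−10) + 18·(10−(148/11))) = ½·(-624/11 + 1344/11 − 684/11) = 18/11, so the Y-coordinate is 3/11.
[XYW] = ½·(16·(11−(148/11)) + 18·(148/11−10) + (192/11)·(10−11)) = ½·(-432/11 + 684/11 − 192/11) = 30/11, so the Z-coordinate is 5/11.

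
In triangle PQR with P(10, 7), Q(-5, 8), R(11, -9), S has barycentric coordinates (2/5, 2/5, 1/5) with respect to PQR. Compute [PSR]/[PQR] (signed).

2/5

The signed ratio [PSR]/[PQR] equals the barycentric coordinate of S at vertex Q, which is 2/5.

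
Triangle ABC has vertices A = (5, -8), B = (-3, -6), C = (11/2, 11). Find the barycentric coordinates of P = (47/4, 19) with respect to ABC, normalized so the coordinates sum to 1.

Signed area of the reference triangle: [ABC] = ½·(5·(-6−11) + (-3)·(11−(-8)) + (11/2)·(-8−(-6))) = ½·(-85 − 57 − 11) = -153/2.
[PBC] = ½·((47/4)·(-6−11) + (-3)·(11−19) + (11/2)·(19−(-6))) = ½·(-799/4 + 24 + 275/2) = -153/8, so the A-coordinate is (-153/8)/(-153/2) = 1/4.
[APC] = ½·(5·(19−11) + (47/4)·(11−(-8)) + (11/2)·(-8−19)) = ½·(40 + 893/4 − 297/2) = 459/8, so the B-coordinate is -3/4.
[ABP] = ½·(5·(-6−19) + (-3)·(19−(-8)) + (47/4)·(-8−(-6))) = ½·(-125 − 81 − 47/2) = -459/4, so the C-coordinate is 3/2.

(1/4, -3/4, 3/2)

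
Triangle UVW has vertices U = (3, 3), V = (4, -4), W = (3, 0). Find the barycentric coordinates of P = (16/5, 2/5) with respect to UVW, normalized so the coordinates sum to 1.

(2/5, 1/5, 2/5)

Signed area of the reference triangle: [UVW] = ½·(3·(-4−0) + 4·(0−3) + 3·(3−(-4))) = ½·(-12 − 12 + 21) = -3/2.
[PVW] = ½·((16/5)·(-4−0) + 4·(0−(2/5)) + 3·(2/5−(-4))) = ½·(-64/5 − 8/5 + 66/5) = -3/5, so the U-coordinate is (-3/5)/(-3/2) = 2/5.
[UPW] = ½·(3·(2/5−0) + (16/5)·(0−3) + 3·(3−(2/5))) = ½·(6/5 − 48/5 + 39/5) = -3/10, so the V-coordinate is 1/5.
[UVP] = ½·(3·(-4−(2/5)) + 4·(2/5−3) + (16/5)·(3−(-4))) = ½·(-66/5 − 52/5 + 112/5) = -3/5, so the W-coordinate is 2/5.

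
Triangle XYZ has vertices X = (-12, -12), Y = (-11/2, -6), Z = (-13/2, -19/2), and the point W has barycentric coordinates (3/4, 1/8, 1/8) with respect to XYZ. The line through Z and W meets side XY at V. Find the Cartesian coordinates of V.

Line ZW meets XY where the Z-coordinate vanishes; zeroing W's Z-weight and renormalizing leaves X, Y-weights 3/4 : 1/8 → (6/7, 1/7).
So V = (6/7)·X + (1/7)·Y = (-155/14, -78/7).

(-155/14, -78/7)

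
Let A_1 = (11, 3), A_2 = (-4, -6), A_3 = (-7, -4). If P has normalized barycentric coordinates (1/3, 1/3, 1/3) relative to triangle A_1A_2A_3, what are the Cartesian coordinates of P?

(0, -7/3)

P = (1/3)·A_1 + (1/3)·A_2 + (1/3)·A_3.
x-coordinate: (1/3)·11 + (1/3)·(-4) + (1/3)·(-7) = 0.
y-coordinate: (1/3)·3 + (1/3)·(-6) + (1/3)·(-4) = -7/3.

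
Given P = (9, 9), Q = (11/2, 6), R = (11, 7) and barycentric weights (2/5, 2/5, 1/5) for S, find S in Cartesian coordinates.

S = (2/5)·P + (2/5)·Q + (1/5)·R.
x-coordinate: (2/5)·9 + (2/5)·(11/2) + (1/5)·11 = 8.
y-coordinate: (2/5)·9 + (2/5)·6 + (1/5)·7 = 37/5.

(8, 37/5)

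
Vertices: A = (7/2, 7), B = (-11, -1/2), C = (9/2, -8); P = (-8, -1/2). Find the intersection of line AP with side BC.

Barycentric coordinates of P with respect to ABC: (1/10, 4/5, 1/10).
On side BC the A-coordinate is zero; dropping P's A-weight 1/10 and renormalizing the remaining 4/5 : 1/10 gives weights 8/9, 1/9 on B, C.
Q = (8/9)·(-11, -1/2) + (1/9)·(9/2, -8) = (-167/18, -4/3).

(-167/18, -4/3)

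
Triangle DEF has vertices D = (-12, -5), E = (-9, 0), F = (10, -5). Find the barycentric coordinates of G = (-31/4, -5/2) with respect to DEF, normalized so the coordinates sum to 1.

(3/8, 1/2, 1/8)

Signed area of the reference triangle: [DEF] = ½·((-12)·(0−(-5)) + (-9)·(-5−(-5)) + 10·(-5−0)) = ½·(-60 + 0 − 50) = -55.
[GEF] = ½·((-31/4)·(0−(-5)) + (-9)·(-5−(-5/2)) + 10·(-5/2−0)) = ½·(-155/4 + 45/2 − 25) = -165/8, so the D-coordinate is (-165/8)/(-55) = 3/8.
[DGF] = ½·((-12)·(-5/2−(-5)) + (-31/4)·(-5−(-5)) + 10·(-5−(-5/2))) = ½·(-30 + 0 − 25) = -55/2, so the E-coordinate is 1/2.
[DEG] = ½·((-12)·(0−(-5/2)) + (-9)·(-5/2−(-5)) + (-31/4)·(-5−0)) = ½·(-30 − 45/2 + 155/4) = -55/8, so the F-coordinate is 1/8.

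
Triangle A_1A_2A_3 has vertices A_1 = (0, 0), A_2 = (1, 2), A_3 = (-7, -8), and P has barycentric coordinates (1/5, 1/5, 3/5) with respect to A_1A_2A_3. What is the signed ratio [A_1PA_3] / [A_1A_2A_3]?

1/5

The signed ratio [A_1PA_3]/[A_1A_2A_3] equals the barycentric coordinate of P at vertex A_2, which is 1/5.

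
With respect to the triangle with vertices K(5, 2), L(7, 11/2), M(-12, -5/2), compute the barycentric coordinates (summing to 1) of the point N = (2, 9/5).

Signed area of the reference triangle: [KLM] = ½·(5·(11/2−(-5/2)) + 7·(-5/2−2) + (-12)·(2−(11/2))) = ½·(40 − 63/2 + 42) = 101/4.
[NLM] = ½·(2·(11/2−(-5/2)) + 7·(-5/2−(9/5)) + (-12)·(9/5−(11/2))) = ½·(16 − 301/10 + 222/5) = 303/20, so the K-coordinate is (303/20)/(101/4) = 3/5.
[KNM] = ½·(5·(9/5−(-5/2)) + 2·(-5/2−2) + (-12)·(2−(9/5))) = ½·(43/2 − 9 − 12/5) = 101/20, so the L-coordinate is 1/5.
[KLN] = ½·(5·(11/2−(9/5)) + 7·(9/5−2) + 2·(2−(11/2))) = ½·(37/2 − 7/5 − 7) = 101/20, so the M-coordinate is 1/5.
Check: 3/5 + 1/5 + 1/5 = 1.

(3/5, 1/5, 1/5)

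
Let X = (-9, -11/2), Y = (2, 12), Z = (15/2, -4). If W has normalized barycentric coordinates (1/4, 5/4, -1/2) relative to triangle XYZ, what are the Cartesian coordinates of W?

(-7/2, 125/8)

W = (1/4)·X + (5/4)·Y + (-1/2)·Z.
x-coordinate: (1/4)·(-9) + (5/4)·2 + (-1/2)·(15/2) = -7/2.
y-coordinate: (1/4)·(-11/2) + (5/4)·12 + (-1/2)·(-4) = 125/8.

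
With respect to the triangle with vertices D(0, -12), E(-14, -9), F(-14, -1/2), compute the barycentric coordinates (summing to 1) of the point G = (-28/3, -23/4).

Signed area of the reference triangle: [DEF] = ½·(0·(-9−(-1/2)) + (-14)·(-1/2−(-12)) + (-14)·(-12−(-9))) = ½·(0 − 161 + 42) = -119/2.
[GEF] = ½·((-28/3)·(-9−(-1/2)) + (-14)·(-1/2−(-23/4)) + (-14)·(-23/4−(-9))) = ½·(238/3 − 147/2 − 91/2) = -119/6, so the D-coordinate is (-119/6)/(-119/2) = 1/3.
[DGF] = ½·(0·(-23/4−(-1/2)) + (-28/3)·(-1/2−(-12)) + (-14)·(-12−(-23/4))) = ½·(0 − 322/3 + 175/2) = -119/12, so the E-coordinate is 1/6.
[DEG] = ½·(0·(-9−(-23/4)) + (-14)·(-23/4−(-12)) + (-28/3)·(-12−(-9))) = ½·(0 − 175/2 + 28) = -119/4, so the F-coordinate is 1/2.
Check: 1/3 + 1/6 + 1/2 = 1.

(1/3, 1/6, 1/2)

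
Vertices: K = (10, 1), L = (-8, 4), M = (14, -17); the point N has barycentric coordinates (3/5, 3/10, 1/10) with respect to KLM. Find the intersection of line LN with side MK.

Line LN meets MK where the L-coordinate vanishes; zeroing N's L-weight and renormalizing leaves M, K-weights 1/10 : 3/5 → (1/7, 6/7).
So J = (1/7)·M + (6/7)·K = (74/7, -11/7).

(74/7, -11/7)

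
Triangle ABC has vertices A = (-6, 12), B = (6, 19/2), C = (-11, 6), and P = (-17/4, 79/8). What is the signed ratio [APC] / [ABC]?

1/4

[ABC] = ½·((-6)·(19/2−6) + 6·(6−12) + (-11)·(12−(19/2))) = ½·(-21 − 36 − 55/2) = -169/4.
[APC] = ½·((-6)·(79/8−6) + (-17/4)·(6−12) + (-11)·(12−(79/8))) = ½·(-93/4 + 51/2 − 187/8) = -169/16, so the ratio is (-169/16)/(-169/4) = 1/4.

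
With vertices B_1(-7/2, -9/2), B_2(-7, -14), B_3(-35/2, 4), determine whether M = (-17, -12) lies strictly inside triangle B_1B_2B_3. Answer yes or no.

no

Barycentric coordinates of M: (-212/217, 293/217, 136/217).
The three coordinates are negative, positive, positive; a point is interior exactly when all three are positive.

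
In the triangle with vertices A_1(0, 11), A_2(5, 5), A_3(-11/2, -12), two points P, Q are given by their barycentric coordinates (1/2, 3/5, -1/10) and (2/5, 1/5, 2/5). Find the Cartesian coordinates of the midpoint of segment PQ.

(47/40, 103/20)

Barycentric coordinates of the midpoint are the average: (9/20, 2/5, 3/20).
Converting: (9/20)·A_1 + (2/5)·A_2 + (3/20)·A_3 = (47/40, 103/20).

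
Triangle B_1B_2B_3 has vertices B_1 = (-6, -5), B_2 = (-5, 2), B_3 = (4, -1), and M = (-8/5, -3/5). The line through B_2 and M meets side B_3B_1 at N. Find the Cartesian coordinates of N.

(2/3, -7/3)

Barycentric coordinates of M with respect to B_1B_2B_3: (1/5, 2/5, 2/5).
On side B_3B_1 the B_2-coordinate is zero; dropping M's B_2-weight 2/5 and renormalizing the remaining 2/5 : 1/5 gives weights 2/3, 1/3 on B_3, B_1.
N = (2/3)·(4, -1) + (1/3)·(-6, -5) = (2/3, -7/3).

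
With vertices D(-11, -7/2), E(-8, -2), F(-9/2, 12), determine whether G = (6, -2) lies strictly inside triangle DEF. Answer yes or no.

Barycentric coordinates of G: (-16/3, 145/21, -4/7).
The three coordinates are negative, positive, negative; a point is interior exactly when all three are positive.

no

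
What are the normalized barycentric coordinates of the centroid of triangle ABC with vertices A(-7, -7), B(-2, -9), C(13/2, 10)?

The centroid is the average of the vertices, so each weight is 1/3.

(1/3, 1/3, 1/3)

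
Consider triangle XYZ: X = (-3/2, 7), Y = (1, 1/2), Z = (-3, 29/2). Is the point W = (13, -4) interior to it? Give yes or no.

no

Barycentric coordinates of W: (-50/3, 41/4, 89/12).
The three coordinates are negative, positive, positive; a point is interior exactly when all three are positive.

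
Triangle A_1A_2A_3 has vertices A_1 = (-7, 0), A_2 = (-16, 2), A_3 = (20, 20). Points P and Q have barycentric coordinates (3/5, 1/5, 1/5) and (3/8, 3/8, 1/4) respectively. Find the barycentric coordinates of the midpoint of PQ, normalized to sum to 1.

(39/80, 23/80, 9/40)

Since both coordinate triples sum to 1, the midpoint's barycentrics are the componentwise average.
(3/5+3/8)/2 = 39/80; similarly 23/80 and 9/40.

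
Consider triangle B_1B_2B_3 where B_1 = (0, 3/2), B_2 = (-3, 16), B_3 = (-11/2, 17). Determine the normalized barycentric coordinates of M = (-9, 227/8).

Signed area of the reference triangle: [B_1B_2B_3] = ½·(0·(16−17) + (-3)·(17−(3/2)) + (-11/2)·(3/2−16)) = ½·(0 − 93/2 + 319/4) = 133/8.
[MB_2B_3] = ½·((-9)·(16−17) + (-3)·(17−(227/8)) + (-11/2)·(227/8−16)) = ½·(9 + 273/8 − 1089/16) = -399/32, so the B_1-coordinate is (-399/32)/(133/8) = -3/4.
[B_1MB_3] = ½·(0·(227/8−17) + (-9)·(17−(3/2)) + (-11/2)·(3/2−(227/8))) = ½·(0 − 279/2 + 2365/16) = 133/32, so the B_2-coordinate is 1/4.
[B_1B_2M] = ½·(0·(16−(227/8)) + (-3)·(227/8−(3/2)) + (-9)·(3/2−16)) = ½·(0 − 645/8 + 261/2) = 399/16, so the B_3-coordinate is 3/2.
Check: -3/4 + 1/4 + 3/2 = 1.

(-3/4, 1/4, 3/2)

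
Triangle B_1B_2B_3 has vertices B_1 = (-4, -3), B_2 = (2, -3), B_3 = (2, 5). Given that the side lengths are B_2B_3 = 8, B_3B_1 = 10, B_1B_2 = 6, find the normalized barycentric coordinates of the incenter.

The incenter has barycentric coordinates proportional to the opposite side lengths: (8 : 10 : 6).
Normalizing by 8+10+6 = 24 gives (1/3, 5/12, 1/4).

(1/3, 5/12, 1/4)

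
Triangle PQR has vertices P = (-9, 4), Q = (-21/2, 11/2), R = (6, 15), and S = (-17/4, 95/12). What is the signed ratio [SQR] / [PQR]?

[PQR] = ½·((-9)·(11/2−15) + (-21/2)·(15−4) + 6·(4−(11/2))) = ½·(171/2 − 231/2 − 9) = -39/2.
[SQR] = ½·((-17/4)·(11/2−15) + (-21/2)·(15−(95/12)) + 6·(95/12−(11/2))) = ½·(323/8 − 595/8 + 29/2) = -39/4, so the ratio is (-39/4)/(-39/2) = 1/2.

1/2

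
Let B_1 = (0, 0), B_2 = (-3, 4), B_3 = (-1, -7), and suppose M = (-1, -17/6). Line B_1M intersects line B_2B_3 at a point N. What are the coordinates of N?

Barycentric coordinates of M with respect to B_1B_2B_3: (1/3, 1/6, 1/2).
On side B_2B_3 the B_1-coordinate is zero; dropping M's B_1-weight 1/3 and renormalizing the remaining 1/6 : 1/2 gives weights 1/4, 3/4 on B_2, B_3.
N = (1/4)·(-3, 4) + (3/4)·(-1, -7) = (-3/2, -17/4).

(-3/2, -17/4)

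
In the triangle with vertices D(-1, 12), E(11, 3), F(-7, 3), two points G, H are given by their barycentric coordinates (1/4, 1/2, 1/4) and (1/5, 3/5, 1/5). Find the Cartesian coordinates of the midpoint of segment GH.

(17/4, 201/40)

Barycentric coordinates of the midpoint are the average: (9/40, 11/20, 9/40).
Converting: (9/40)·D + (11/20)·E + (9/40)·F = (17/4, 201/40).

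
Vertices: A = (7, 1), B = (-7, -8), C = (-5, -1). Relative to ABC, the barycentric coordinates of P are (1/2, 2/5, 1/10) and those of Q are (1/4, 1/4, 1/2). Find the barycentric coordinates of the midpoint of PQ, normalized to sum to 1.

Since both coordinate triples sum to 1, the midpoint's barycentrics are the componentwise average.
(1/2+1/4)/2 = 3/8; similarly 13/40 and 3/10.

(3/8, 13/40, 3/10)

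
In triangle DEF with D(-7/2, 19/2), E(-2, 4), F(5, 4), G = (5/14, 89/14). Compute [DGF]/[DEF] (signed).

1/7

[DEF] = ½·((-7/2)·(4−4) + (-2)·(4−(19/2)) + 5·(19/2−4)) = ½·(0 + 11 + 55/2) = 77/4.
[DGF] = ½·((-7/2)·(89/14−4) + (5/14)·(4−(19/2)) + 5·(19/2−(89/14))) = ½·(-33/4 − 55/28 + 110/7) = 11/4, so the ratio is (11/4)/(77/4) = 1/7.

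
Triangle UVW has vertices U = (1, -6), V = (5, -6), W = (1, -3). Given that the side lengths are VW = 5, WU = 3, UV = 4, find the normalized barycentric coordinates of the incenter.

The incenter has barycentric coordinates proportional to the opposite side lengths: (5 : 3 : 4).
Normalizing by 5+3+4 = 12 gives (5/12, 1/4, 1/3).

(5/12, 1/4, 1/3)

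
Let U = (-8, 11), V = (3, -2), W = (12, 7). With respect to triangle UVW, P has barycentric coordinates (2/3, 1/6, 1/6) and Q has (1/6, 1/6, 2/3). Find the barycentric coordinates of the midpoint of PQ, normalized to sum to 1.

(5/12, 1/6, 5/12)

Since both coordinate triples sum to 1, the midpoint's barycentrics are the componentwise average.
(2/3+1/6)/2 = 5/12; similarly 1/6 and 5/12.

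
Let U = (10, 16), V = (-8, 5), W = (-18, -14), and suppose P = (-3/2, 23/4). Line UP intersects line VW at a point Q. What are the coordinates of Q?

(-13, -9/2)

Barycentric coordinates of P with respect to UVW: (1/2, 1/4, 1/4).
On side VW the U-coordinate is zero; dropping P's U-weight 1/2 and renormalizing the remaining 1/4 : 1/4 gives weights 1/2, 1/2 on V, W.
Q = (1/2)·(-8, 5) + (1/2)·(-18, -14) = (-13, -9/2).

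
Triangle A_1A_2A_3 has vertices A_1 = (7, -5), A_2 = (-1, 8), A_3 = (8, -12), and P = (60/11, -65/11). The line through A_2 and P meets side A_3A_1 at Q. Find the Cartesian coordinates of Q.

Barycentric coordinates of P with respect to A_1A_2A_3: (1/11, 3/11, 7/11).
On side A_3A_1 the A_2-coordinate is zero; dropping P's A_2-weight 3/11 and renormalizing the remaining 7/11 : 1/11 gives weights 7/8, 1/8 on A_3, A_1.
Q = (7/8)·(8, -12) + (1/8)·(7, -5) = (63/8, -89/8).

(63/8, -89/8)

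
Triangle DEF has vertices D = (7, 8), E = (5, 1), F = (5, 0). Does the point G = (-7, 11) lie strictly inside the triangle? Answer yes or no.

Barycentric coordinates of G: (-6, 59, -52).
The three coordinates are negative, positive, negative; a point is interior exactly when all three are positive.

no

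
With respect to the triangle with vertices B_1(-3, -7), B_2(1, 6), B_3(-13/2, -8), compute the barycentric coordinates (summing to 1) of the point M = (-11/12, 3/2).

(1/6, 2/3, 1/6)

Signed area of the reference triangle: [B_1B_2B_3] = ½·((-3)·(6−(-8)) + 1·(-8−(-7)) + (-13/2)·(-7−6)) = ½·(-42 − 1 + 169/2) = 83/4.
[MB_2B_3] = ½·((-11/12)·(6−(-8)) + 1·(-8−(3/2)) + (-13/2)·(3/2−6)) = ½·(-77/6 − 19/2 + 117/4) = 83/24, so the B_1-coordinate is (83/24)/(83/4) = 1/6.
[B_1MB_3] = ½·((-3)·(3/2−(-8)) + (-11/12)·(-8−(-7)) + (-13/2)·(-7−(3/2))) = ½·(-57/2 + 11/12 + 221/4) = 83/6, so the B_2-coordinate is 2/3.
[B_1B_2M] = ½·((-3)·(6−(3/2)) + 1·(3/2−(-7)) + (-11/12)·(-7−6)) = ½·(-27/2 + 17/2 + 143/12) = 83/24, so the B_3-coordinate is 1/6.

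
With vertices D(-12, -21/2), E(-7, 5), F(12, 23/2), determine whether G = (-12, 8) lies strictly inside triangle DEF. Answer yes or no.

no

Barycentric coordinates of G: (-179/524, 222/131, -185/524).
The three coordinates are negative, positive, negative; a point is interior exactly when all three are positive.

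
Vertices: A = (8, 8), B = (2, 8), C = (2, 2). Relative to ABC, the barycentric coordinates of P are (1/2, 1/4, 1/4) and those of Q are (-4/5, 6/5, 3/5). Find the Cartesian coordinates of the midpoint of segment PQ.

(11/10, 109/20)

Barycentric coordinates of the midpoint are the average: (-3/20, 29/40, 17/40).
Converting: (-3/20)·A + (29/40)·B + (17/40)·C = (11/10, 109/20).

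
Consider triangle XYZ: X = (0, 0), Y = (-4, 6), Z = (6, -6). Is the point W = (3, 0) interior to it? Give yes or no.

no

Barycentric coordinates of W: (-2, 3/2, 3/2).
The three coordinates are negative, positive, positive; a point is interior exactly when all three are positive.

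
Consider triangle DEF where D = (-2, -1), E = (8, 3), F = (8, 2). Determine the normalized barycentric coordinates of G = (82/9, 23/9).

(-1/9, 2/9, 8/9)

Signed area of the reference triangle: [DEF] = ½·((-2)·(3−2) + 8·(2−(-1)) + 8·(-1−3)) = ½·(-2 + 24 − 32) = -5.
[GEF] = ½·((82/9)·(3−2) + 8·(2−(23/9)) + 8·(23/9−3)) = ½·(82/9 − 40/9 − 32/9) = 5/9, so the D-coordinate is (5/9)/(-5) = -1/9.
[DGF] = ½·((-2)·(23/9−2) + (82/9)·(2−(-1)) + 8·(-1−(23/9))) = ½·(-10/9 + 82/3 − 256/9) = -10/9, so the E-coordinate is 2/9.
[DEG] = ½·((-2)·(3−(23/9)) + 8·(23/9−(-1)) + (82/9)·(-1−3)) = ½·(-8/9 + 256/9 − 328/9) = -40/9, so the F-coordinate is 8/9.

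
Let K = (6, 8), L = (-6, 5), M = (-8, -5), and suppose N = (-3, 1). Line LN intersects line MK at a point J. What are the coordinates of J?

(-12/5, 1/5)

Barycentric coordinates of N with respect to KLM: (1/3, 1/6, 1/2).
On side MK the L-coordinate is zero; dropping N's L-weight 1/6 and renormalizing the remaining 1/2 : 1/3 gives weights 3/5, 2/5 on M, K.
J = (3/5)·(-8, -5) + (2/5)·(6, 8) = (-12/5, 1/5).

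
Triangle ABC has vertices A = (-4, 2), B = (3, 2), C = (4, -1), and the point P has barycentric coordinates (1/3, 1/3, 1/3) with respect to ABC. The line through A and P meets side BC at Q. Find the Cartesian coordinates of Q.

(7/2, 1/2)

Line AP meets BC where the A-coordinate vanishes; zeroing P's A-weight and renormalizing leaves B, C-weights 1/3 : 1/3 → (1/2, 1/2).
So Q = (1/2)·B + (1/2)·C = (7/2, 1/2).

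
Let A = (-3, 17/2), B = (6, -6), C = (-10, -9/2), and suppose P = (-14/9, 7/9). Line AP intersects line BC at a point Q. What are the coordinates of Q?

Barycentric coordinates of P with respect to ABC: (4/9, 1/3, 2/9).
On side BC the A-coordinate is zero; dropping P's A-weight 4/9 and renormalizing the remaining 1/3 : 2/9 gives weights 3/5, 2/5 on B, C.
Q = (3/5)·(6, -6) + (2/5)·(-10, -9/2) = (-2/5, -27/5).

(-2/5, -27/5)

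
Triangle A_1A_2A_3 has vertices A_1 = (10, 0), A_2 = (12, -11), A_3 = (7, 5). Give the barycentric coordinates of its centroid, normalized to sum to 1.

The centroid is the average of the vertices, so each weight is 1/3.

(1/3, 1/3, 1/3)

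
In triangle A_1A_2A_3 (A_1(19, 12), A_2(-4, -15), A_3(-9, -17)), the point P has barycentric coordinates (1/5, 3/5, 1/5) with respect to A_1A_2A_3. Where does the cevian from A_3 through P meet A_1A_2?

Line A_3P meets A_1A_2 where the A_3-coordinate vanishes; zeroing P's A_3-weight and renormalizing leaves A_1, A_2-weights 1/5 : 3/5 → (1/4, 3/4).
So Q = (1/4)·A_1 + (3/4)·A_2 = (7/4, -33/4).

(7/4, -33/4)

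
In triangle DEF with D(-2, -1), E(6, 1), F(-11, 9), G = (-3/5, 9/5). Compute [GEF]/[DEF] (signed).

[DEF] = ½·((-2)·(1−9) + 6·(9−(-1)) + (-11)·(-1−1)) = ½·(16 + 60 + 22) = 49.
[GEF] = ½·((-3/5)·(1−9) + 6·(9−(9/5)) + (-11)·(9/5−1)) = ½·(24/5 + 216/5 − 44/5) = 98/5, so the ratio is (98/5)/49 = 2/5.

2/5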